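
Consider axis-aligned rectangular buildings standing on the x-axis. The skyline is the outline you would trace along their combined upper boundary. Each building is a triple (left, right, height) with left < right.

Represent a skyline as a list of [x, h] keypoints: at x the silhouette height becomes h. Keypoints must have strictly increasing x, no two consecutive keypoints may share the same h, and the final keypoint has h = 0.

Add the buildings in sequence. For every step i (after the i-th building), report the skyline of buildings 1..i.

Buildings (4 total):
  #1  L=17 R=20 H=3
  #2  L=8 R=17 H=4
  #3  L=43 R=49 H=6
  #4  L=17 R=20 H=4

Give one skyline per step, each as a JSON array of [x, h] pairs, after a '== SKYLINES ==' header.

== SKYLINES ==
[[17,3],[20,0]]
[[8,4],[17,3],[20,0]]
[[8,4],[17,3],[20,0],[43,6],[49,0]]
[[8,4],[20,0],[43,6],[49,0]]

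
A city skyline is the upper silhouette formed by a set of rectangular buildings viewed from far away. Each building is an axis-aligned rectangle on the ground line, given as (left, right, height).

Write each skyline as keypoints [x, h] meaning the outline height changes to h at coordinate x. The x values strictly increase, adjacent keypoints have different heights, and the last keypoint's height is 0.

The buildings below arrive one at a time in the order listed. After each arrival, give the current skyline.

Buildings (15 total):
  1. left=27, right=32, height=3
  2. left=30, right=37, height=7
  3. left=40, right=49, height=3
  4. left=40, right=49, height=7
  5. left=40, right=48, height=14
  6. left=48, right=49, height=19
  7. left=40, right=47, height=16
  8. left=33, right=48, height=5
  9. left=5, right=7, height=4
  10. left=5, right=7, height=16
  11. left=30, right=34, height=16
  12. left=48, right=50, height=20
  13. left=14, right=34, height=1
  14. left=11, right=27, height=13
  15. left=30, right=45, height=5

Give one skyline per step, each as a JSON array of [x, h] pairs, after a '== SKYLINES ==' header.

== SKYLINES ==
[[27,3],[32,0]]
[[27,3],[30,7],[37,0]]
[[27,3],[30,7],[37,0],[40,3],[49,0]]
[[27,3],[30,7],[37,0],[40,7],[49,0]]
[[27,3],[30,7],[37,0],[40,14],[48,7],[49,0]]
[[27,3],[30,7],[37,0],[40,14],[48,19],[49,0]]
[[27,3],[30,7],[37,0],[40,16],[47,14],[48,19],[49,0]]
[[27,3],[30,7],[37,5],[40,16],[47,14],[48,19],[49,0]]
[[5,4],[7,0],[27,3],[30,7],[37,5],[40,16],[47,14],[48,19],[49,0]]
[[5,16],[7,0],[27,3],[30,7],[37,5],[40,16],[47,14],[48,19],[49,0]]
[[5,16],[7,0],[27,3],[30,16],[34,7],[37,5],[40,16],[47,14],[48,19],[49,0]]
[[5,16],[7,0],[27,3],[30,16],[34,7],[37,5],[40,16],[47,14],[48,20],[50,0]]
[[5,16],[7,0],[14,1],[27,3],[30,16],[34,7],[37,5],[40,16],[47,14],[48,20],[50,0]]
[[5,16],[7,0],[11,13],[27,3],[30,16],[34,7],[37,5],[40,16],[47,14],[48,20],[50,0]]
[[5,16],[7,0],[11,13],[27,3],[30,16],[34,7],[37,5],[40,16],[47,14],[48,20],[50,0]]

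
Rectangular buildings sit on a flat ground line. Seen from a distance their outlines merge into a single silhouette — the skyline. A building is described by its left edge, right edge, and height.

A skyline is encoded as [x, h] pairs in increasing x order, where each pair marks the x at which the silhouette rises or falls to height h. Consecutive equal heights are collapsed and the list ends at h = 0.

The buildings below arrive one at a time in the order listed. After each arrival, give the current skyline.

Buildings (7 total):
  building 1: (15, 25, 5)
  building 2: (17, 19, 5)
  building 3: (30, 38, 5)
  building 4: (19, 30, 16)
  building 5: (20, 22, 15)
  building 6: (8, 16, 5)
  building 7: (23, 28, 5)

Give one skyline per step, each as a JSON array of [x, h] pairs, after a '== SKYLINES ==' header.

== SKYLINES ==
[[15,5],[25,0]]
[[15,5],[25,0]]
[[15,5],[25,0],[30,5],[38,0]]
[[15,5],[19,16],[30,5],[38,0]]
[[15,5],[19,16],[30,5],[38,0]]
[[8,5],[19,16],[30,5],[38,0]]
[[8,5],[19,16],[30,5],[38,0]]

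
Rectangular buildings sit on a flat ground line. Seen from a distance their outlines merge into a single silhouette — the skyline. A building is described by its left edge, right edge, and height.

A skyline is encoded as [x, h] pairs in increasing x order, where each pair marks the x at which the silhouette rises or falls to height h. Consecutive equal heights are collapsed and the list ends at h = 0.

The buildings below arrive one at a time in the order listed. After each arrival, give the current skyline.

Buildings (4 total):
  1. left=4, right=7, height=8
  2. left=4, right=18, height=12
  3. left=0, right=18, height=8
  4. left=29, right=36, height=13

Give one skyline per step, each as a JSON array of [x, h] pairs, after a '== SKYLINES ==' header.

== SKYLINES ==
[[4,8],[7,0]]
[[4,12],[18,0]]
[[0,8],[4,12],[18,0]]
[[0,8],[4,12],[18,0],[29,13],[36,0]]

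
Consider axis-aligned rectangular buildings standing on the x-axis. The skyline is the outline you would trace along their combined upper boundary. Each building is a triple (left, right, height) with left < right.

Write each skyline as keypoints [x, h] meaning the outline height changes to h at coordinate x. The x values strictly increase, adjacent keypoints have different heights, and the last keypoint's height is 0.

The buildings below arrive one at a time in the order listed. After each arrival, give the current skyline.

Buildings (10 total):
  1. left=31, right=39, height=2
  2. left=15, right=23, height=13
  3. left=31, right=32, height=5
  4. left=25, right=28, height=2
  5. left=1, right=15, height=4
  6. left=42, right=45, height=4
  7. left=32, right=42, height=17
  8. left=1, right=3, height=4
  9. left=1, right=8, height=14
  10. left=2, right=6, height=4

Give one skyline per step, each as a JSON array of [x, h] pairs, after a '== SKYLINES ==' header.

== SKYLINES ==
[[31,2],[39,0]]
[[15,13],[23,0],[31,2],[39,0]]
[[15,13],[23,0],[31,5],[32,2],[39,0]]
[[15,13],[23,0],[25,2],[28,0],[31,5],[32,2],[39,0]]
[[1,4],[15,13],[23,0],[25,2],[28,0],[31,5],[32,2],[39,0]]
[[1,4],[15,13],[23,0],[25,2],[28,0],[31,5],[32,2],[39,0],[42,4],[45,0]]
[[1,4],[15,13],[23,0],[25,2],[28,0],[31,5],[32,17],[42,4],[45,0]]
[[1,4],[15,13],[23,0],[25,2],[28,0],[31,5],[32,17],[42,4],[45,0]]
[[1,14],[8,4],[15,13],[23,0],[25,2],[28,0],[31,5],[32,17],[42,4],[45,0]]
[[1,14],[8,4],[15,13],[23,0],[25,2],[28,0],[31,5],[32,17],[42,4],[45,0]]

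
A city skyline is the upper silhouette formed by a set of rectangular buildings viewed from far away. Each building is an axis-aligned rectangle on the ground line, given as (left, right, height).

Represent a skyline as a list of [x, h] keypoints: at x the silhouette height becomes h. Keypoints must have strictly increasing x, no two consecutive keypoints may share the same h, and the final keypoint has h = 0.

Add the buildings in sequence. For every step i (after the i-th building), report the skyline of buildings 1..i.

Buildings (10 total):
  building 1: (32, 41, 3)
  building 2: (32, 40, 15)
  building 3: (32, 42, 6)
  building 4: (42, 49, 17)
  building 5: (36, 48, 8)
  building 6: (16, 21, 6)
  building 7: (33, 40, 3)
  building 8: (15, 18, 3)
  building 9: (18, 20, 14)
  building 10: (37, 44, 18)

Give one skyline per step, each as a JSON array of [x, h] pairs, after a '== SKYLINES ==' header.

== SKYLINES ==
[[32,3],[41,0]]
[[32,15],[40,3],[41,0]]
[[32,15],[40,6],[42,0]]
[[32,15],[40,6],[42,17],[49,0]]
[[32,15],[40,8],[42,17],[49,0]]
[[16,6],[21,0],[32,15],[40,8],[42,17],[49,0]]
[[16,6],[21,0],[32,15],[40,8],[42,17],[49,0]]
[[15,3],[16,6],[21,0],[32,15],[40,8],[42,17],[49,0]]
[[15,3],[16,6],[18,14],[20,6],[21,0],[32,15],[40,8],[42,17],[49,0]]
[[15,3],[16,6],[18,14],[20,6],[21,0],[32,15],[37,18],[44,17],[49,0]]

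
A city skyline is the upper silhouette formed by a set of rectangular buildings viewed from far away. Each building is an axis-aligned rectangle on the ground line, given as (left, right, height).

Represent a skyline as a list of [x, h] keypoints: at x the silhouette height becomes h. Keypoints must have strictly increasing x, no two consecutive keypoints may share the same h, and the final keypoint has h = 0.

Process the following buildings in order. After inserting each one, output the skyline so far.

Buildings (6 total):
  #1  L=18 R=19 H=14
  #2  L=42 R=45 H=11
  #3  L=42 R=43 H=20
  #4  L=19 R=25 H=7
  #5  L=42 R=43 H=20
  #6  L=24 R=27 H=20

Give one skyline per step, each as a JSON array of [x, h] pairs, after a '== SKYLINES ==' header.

== SKYLINES ==
[[18,14],[19,0]]
[[18,14],[19,0],[42,11],[45,0]]
[[18,14],[19,0],[42,20],[43,11],[45,0]]
[[18,14],[19,7],[25,0],[42,20],[43,11],[45,0]]
[[18,14],[19,7],[25,0],[42,20],[43,11],[45,0]]
[[18,14],[19,7],[24,20],[27,0],[42,20],[43,11],[45,0]]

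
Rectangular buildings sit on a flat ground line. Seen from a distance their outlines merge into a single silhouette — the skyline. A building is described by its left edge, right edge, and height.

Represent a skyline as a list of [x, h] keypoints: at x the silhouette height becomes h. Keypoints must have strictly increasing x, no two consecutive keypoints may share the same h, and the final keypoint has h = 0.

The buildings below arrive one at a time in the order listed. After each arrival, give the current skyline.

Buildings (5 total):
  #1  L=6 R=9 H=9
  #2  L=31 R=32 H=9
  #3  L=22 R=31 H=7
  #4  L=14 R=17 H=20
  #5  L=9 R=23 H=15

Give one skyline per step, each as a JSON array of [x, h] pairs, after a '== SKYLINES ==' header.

== SKYLINES ==
[[6,9],[9,0]]
[[6,9],[9,0],[31,9],[32,0]]
[[6,9],[9,0],[22,7],[31,9],[32,0]]
[[6,9],[9,0],[14,20],[17,0],[22,7],[31,9],[32,0]]
[[6,9],[9,15],[14,20],[17,15],[23,7],[31,9],[32,0]]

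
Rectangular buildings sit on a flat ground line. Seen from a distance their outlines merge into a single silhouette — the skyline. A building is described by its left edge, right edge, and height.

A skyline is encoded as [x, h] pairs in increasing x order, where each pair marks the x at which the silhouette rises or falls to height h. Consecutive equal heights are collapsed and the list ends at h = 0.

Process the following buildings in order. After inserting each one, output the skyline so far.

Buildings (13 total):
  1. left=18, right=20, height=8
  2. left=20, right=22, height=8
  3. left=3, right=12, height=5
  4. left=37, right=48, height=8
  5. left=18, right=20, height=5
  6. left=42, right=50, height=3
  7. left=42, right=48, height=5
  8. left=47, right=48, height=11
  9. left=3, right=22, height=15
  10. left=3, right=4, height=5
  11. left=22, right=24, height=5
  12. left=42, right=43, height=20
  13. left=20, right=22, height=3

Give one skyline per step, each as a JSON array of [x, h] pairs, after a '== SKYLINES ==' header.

== SKYLINES ==
[[18,8],[20,0]]
[[18,8],[22,0]]
[[3,5],[12,0],[18,8],[22,0]]
[[3,5],[12,0],[18,8],[22,0],[37,8],[48,0]]
[[3,5],[12,0],[18,8],[22,0],[37,8],[48,0]]
[[3,5],[12,0],[18,8],[22,0],[37,8],[48,3],[50,0]]
[[3,5],[12,0],[18,8],[22,0],[37,8],[48,3],[50,0]]
[[3,5],[12,0],[18,8],[22,0],[37,8],[47,11],[48,3],[50,0]]
[[3,15],[22,0],[37,8],[47,11],[48,3],[50,0]]
[[3,15],[22,0],[37,8],[47,11],[48,3],[50,0]]
[[3,15],[22,5],[24,0],[37,8],[47,11],[48,3],[50,0]]
[[3,15],[22,5],[24,0],[37,8],[42,20],[43,8],[47,11],[48,3],[50,0]]
[[3,15],[22,5],[24,0],[37,8],[42,20],[43,8],[47,11],[48,3],[50,0]]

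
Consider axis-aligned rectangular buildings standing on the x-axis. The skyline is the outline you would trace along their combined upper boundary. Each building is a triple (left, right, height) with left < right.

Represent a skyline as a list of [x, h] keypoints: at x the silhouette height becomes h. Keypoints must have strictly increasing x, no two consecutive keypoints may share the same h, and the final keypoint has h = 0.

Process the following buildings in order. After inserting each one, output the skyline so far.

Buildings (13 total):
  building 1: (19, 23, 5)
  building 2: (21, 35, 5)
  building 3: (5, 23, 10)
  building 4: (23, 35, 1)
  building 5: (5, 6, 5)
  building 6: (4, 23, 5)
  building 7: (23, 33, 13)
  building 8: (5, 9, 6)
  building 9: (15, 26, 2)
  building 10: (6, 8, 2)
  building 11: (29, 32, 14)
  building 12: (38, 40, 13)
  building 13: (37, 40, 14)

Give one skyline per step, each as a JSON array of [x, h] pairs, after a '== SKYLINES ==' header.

== SKYLINES ==
[[19,5],[23,0]]
[[19,5],[35,0]]
[[5,10],[23,5],[35,0]]
[[5,10],[23,5],[35,0]]
[[5,10],[23,5],[35,0]]
[[4,5],[5,10],[23,5],[35,0]]
[[4,5],[5,10],[23,13],[33,5],[35,0]]
[[4,5],[5,10],[23,13],[33,5],[35,0]]
[[4,5],[5,10],[23,13],[33,5],[35,0]]
[[4,5],[5,10],[23,13],[33,5],[35,0]]
[[4,5],[5,10],[23,13],[29,14],[32,13],[33,5],[35,0]]
[[4,5],[5,10],[23,13],[29,14],[32,13],[33,5],[35,0],[38,13],[40,0]]
[[4,5],[5,10],[23,13],[29,14],[32,13],[33,5],[35,0],[37,14],[40,0]]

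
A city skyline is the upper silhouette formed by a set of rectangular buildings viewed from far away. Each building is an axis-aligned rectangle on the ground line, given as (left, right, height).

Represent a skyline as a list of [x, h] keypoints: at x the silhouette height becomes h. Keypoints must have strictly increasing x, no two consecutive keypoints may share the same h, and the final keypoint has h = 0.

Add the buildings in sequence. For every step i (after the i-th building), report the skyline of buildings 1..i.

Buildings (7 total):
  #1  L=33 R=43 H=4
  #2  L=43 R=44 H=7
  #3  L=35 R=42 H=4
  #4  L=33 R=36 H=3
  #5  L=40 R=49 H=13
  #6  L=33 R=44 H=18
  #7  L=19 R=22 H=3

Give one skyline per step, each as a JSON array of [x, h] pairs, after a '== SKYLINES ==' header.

== SKYLINES ==
[[33,4],[43,0]]
[[33,4],[43,7],[44,0]]
[[33,4],[43,7],[44,0]]
[[33,4],[43,7],[44,0]]
[[33,4],[40,13],[49,0]]
[[33,18],[44,13],[49,0]]
[[19,3],[22,0],[33,18],[44,13],[49,0]]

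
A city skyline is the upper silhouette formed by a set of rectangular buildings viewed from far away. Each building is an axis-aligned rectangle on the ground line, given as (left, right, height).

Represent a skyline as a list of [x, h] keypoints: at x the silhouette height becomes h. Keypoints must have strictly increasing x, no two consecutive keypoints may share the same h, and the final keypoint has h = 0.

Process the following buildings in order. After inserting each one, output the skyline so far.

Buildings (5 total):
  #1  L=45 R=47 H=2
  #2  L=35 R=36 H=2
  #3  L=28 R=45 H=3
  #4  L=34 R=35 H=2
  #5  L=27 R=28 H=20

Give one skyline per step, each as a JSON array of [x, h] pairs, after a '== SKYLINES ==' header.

== SKYLINES ==
[[45,2],[47,0]]
[[35,2],[36,0],[45,2],[47,0]]
[[28,3],[45,2],[47,0]]
[[28,3],[45,2],[47,0]]
[[27,20],[28,3],[45,2],[47,0]]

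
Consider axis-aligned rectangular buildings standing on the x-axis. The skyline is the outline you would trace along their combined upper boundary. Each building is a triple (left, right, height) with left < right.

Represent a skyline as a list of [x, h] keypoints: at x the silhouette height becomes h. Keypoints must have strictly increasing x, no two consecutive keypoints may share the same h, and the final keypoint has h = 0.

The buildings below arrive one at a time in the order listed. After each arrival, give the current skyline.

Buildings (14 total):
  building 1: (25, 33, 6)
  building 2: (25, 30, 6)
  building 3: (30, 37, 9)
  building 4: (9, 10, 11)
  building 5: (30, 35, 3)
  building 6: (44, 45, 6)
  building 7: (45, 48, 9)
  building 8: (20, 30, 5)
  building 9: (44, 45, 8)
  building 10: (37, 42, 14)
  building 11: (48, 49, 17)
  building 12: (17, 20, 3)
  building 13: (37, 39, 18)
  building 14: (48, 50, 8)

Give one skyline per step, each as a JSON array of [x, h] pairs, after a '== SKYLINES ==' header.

== SKYLINES ==
[[25,6],[33,0]]
[[25,6],[33,0]]
[[25,6],[30,9],[37,0]]
[[9,11],[10,0],[25,6],[30,9],[37,0]]
[[9,11],[10,0],[25,6],[30,9],[37,0]]
[[9,11],[10,0],[25,6],[30,9],[37,0],[44,6],[45,0]]
[[9,11],[10,0],[25,6],[30,9],[37,0],[44,6],[45,9],[48,0]]
[[9,11],[10,0],[20,5],[25,6],[30,9],[37,0],[44,6],[45,9],[48,0]]
[[9,11],[10,0],[20,5],[25,6],[30,9],[37,0],[44,8],[45,9],[48,0]]
[[9,11],[10,0],[20,5],[25,6],[30,9],[37,14],[42,0],[44,8],[45,9],[48,0]]
[[9,11],[10,0],[20,5],[25,6],[30,9],[37,14],[42,0],[44,8],[45,9],[48,17],[49,0]]
[[9,11],[10,0],[17,3],[20,5],[25,6],[30,9],[37,14],[42,0],[44,8],[45,9],[48,17],[49,0]]
[[9,11],[10,0],[17,3],[20,5],[25,6],[30,9],[37,18],[39,14],[42,0],[44,8],[45,9],[48,17],[49,0]]
[[9,11],[10,0],[17,3],[20,5],[25,6],[30,9],[37,18],[39,14],[42,0],[44,8],[45,9],[48,17],[49,8],[50,0]]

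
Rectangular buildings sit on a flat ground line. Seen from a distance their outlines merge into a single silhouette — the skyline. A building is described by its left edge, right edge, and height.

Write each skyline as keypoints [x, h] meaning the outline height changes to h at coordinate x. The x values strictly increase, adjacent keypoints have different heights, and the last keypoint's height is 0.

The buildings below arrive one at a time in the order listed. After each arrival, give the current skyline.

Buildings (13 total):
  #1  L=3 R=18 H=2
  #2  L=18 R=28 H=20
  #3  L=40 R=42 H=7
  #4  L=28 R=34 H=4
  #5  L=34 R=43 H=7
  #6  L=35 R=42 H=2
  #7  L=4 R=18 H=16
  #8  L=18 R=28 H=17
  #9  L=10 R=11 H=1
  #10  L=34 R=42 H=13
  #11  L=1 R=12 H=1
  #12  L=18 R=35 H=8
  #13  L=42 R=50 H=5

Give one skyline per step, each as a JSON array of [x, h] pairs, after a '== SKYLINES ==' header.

== SKYLINES ==
[[3,2],[18,0]]
[[3,2],[18,20],[28,0]]
[[3,2],[18,20],[28,0],[40,7],[42,0]]
[[3,2],[18,20],[28,4],[34,0],[40,7],[42,0]]
[[3,2],[18,20],[28,4],[34,7],[43,0]]
[[3,2],[18,20],[28,4],[34,7],[43,0]]
[[3,2],[4,16],[18,20],[28,4],[34,7],[43,0]]
[[3,2],[4,16],[18,20],[28,4],[34,7],[43,0]]
[[3,2],[4,16],[18,20],[28,4],[34,7],[43,0]]
[[3,2],[4,16],[18,20],[28,4],[34,13],[42,7],[43,0]]
[[1,1],[3,2],[4,16],[18,20],[28,4],[34,13],[42,7],[43,0]]
[[1,1],[3,2],[4,16],[18,20],[28,8],[34,13],[42,7],[43,0]]
[[1,1],[3,2],[4,16],[18,20],[28,8],[34,13],[42,7],[43,5],[50,0]]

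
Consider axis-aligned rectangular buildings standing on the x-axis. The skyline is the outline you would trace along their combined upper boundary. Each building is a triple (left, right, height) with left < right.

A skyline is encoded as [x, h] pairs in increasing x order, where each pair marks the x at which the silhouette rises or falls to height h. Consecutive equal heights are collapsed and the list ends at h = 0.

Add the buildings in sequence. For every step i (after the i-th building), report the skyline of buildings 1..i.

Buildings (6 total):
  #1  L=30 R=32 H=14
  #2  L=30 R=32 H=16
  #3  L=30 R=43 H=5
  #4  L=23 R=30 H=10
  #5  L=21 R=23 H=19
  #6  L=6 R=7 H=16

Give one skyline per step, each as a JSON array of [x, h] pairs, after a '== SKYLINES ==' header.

== SKYLINES ==
[[30,14],[32,0]]
[[30,16],[32,0]]
[[30,16],[32,5],[43,0]]
[[23,10],[30,16],[32,5],[43,0]]
[[21,19],[23,10],[30,16],[32,5],[43,0]]
[[6,16],[7,0],[21,19],[23,10],[30,16],[32,5],[43,0]]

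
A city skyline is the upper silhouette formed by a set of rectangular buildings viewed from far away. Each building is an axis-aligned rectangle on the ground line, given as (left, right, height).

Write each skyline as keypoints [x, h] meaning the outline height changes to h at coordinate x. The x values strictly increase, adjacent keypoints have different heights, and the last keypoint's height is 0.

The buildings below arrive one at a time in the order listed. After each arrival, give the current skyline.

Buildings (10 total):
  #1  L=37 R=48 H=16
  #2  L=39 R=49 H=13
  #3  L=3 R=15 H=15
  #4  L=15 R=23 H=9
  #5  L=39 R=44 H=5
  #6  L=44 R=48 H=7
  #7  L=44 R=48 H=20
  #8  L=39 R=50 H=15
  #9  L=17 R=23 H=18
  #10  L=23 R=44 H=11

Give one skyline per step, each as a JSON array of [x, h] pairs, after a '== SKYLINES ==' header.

== SKYLINES ==
[[37,16],[48,0]]
[[37,16],[48,13],[49,0]]
[[3,15],[15,0],[37,16],[48,13],[49,0]]
[[3,15],[15,9],[23,0],[37,16],[48,13],[49,0]]
[[3,15],[15,9],[23,0],[37,16],[48,13],[49,0]]
[[3,15],[15,9],[23,0],[37,16],[48,13],[49,0]]
[[3,15],[15,9],[23,0],[37,16],[44,20],[48,13],[49,0]]
[[3,15],[15,9],[23,0],[37,16],[44,20],[48,15],[50,0]]
[[3,15],[15,9],[17,18],[23,0],[37,16],[44,20],[48,15],[50,0]]
[[3,15],[15,9],[17,18],[23,11],[37,16],[44,20],[48,15],[50,0]]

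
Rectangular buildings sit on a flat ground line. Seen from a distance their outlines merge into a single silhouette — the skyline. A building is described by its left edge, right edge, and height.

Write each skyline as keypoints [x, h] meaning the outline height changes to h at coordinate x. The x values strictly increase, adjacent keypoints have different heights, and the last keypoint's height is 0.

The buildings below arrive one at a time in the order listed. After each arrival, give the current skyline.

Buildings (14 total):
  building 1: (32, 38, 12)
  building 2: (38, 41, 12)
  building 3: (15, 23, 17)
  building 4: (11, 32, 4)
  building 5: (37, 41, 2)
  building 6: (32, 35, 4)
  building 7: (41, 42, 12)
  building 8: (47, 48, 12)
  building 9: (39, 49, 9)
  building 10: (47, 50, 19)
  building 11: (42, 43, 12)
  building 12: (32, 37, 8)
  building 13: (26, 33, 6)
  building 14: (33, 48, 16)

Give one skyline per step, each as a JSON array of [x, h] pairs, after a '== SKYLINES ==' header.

== SKYLINES ==
[[32,12],[38,0]]
[[32,12],[41,0]]
[[15,17],[23,0],[32,12],[41,0]]
[[11,4],[15,17],[23,4],[32,12],[41,0]]
[[11,4],[15,17],[23,4],[32,12],[41,0]]
[[11,4],[15,17],[23,4],[32,12],[41,0]]
[[11,4],[15,17],[23,4],[32,12],[42,0]]
[[11,4],[15,17],[23,4],[32,12],[42,0],[47,12],[48,0]]
[[11,4],[15,17],[23,4],[32,12],[42,9],[47,12],[48,9],[49,0]]
[[11,4],[15,17],[23,4],[32,12],[42,9],[47,19],[50,0]]
[[11,4],[15,17],[23,4],[32,12],[43,9],[47,19],[50,0]]
[[11,4],[15,17],[23,4],[32,12],[43,9],[47,19],[50,0]]
[[11,4],[15,17],[23,4],[26,6],[32,12],[43,9],[47,19],[50,0]]
[[11,4],[15,17],[23,4],[26,6],[32,12],[33,16],[47,19],[50,0]]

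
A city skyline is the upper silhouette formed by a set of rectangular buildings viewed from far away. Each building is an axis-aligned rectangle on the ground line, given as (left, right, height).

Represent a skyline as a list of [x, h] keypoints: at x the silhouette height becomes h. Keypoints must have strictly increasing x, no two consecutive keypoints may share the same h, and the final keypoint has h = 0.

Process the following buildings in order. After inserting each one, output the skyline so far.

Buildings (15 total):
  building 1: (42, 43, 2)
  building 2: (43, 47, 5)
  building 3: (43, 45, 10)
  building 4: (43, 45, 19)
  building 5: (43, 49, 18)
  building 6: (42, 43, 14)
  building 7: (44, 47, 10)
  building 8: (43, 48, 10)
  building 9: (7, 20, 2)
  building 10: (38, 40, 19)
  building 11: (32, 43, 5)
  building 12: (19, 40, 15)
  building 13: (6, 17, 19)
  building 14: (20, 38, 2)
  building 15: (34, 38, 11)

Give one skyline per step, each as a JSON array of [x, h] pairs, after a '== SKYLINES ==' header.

== SKYLINES ==
[[42,2],[43,0]]
[[42,2],[43,5],[47,0]]
[[42,2],[43,10],[45,5],[47,0]]
[[42,2],[43,19],[45,5],[47,0]]
[[42,2],[43,19],[45,18],[49,0]]
[[42,14],[43,19],[45,18],[49,0]]
[[42,14],[43,19],[45,18],[49,0]]
[[42,14],[43,19],[45,18],[49,0]]
[[7,2],[20,0],[42,14],[43,19],[45,18],[49,0]]
[[7,2],[20,0],[38,19],[40,0],[42,14],[43,19],[45,18],[49,0]]
[[7,2],[20,0],[32,5],[38,19],[40,5],[42,14],[43,19],[45,18],[49,0]]
[[7,2],[19,15],[38,19],[40,5],[42,14],[43,19],[45,18],[49,0]]
[[6,19],[17,2],[19,15],[38,19],[40,5],[42,14],[43,19],[45,18],[49,0]]
[[6,19],[17,2],[19,15],[38,19],[40,5],[42,14],[43,19],[45,18],[49,0]]
[[6,19],[17,2],[19,15],[38,19],[40,5],[42,14],[43,19],[45,18],[49,0]]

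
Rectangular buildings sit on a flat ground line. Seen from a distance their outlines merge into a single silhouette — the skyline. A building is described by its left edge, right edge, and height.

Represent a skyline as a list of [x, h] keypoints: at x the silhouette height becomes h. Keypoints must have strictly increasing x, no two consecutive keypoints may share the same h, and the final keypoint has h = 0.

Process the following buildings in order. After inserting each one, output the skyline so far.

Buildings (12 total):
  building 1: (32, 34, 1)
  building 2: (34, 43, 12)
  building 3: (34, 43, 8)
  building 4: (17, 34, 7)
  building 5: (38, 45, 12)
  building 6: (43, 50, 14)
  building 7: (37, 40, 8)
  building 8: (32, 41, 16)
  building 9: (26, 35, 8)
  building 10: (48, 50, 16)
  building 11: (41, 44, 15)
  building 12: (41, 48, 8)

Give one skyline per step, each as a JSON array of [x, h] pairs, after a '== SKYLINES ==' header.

== SKYLINES ==
[[32,1],[34,0]]
[[32,1],[34,12],[43,0]]
[[32,1],[34,12],[43,0]]
[[17,7],[34,12],[43,0]]
[[17,7],[34,12],[45,0]]
[[17,7],[34,12],[43,14],[50,0]]
[[17,7],[34,12],[43,14],[50,0]]
[[17,7],[32,16],[41,12],[43,14],[50,0]]
[[17,7],[26,8],[32,16],[41,12],[43,14],[50,0]]
[[17,7],[26,8],[32,16],[41,12],[43,14],[48,16],[50,0]]
[[17,7],[26,8],[32,16],[41,15],[44,14],[48,16],[50,0]]
[[17,7],[26,8],[32,16],[41,15],[44,14],[48,16],[50,0]]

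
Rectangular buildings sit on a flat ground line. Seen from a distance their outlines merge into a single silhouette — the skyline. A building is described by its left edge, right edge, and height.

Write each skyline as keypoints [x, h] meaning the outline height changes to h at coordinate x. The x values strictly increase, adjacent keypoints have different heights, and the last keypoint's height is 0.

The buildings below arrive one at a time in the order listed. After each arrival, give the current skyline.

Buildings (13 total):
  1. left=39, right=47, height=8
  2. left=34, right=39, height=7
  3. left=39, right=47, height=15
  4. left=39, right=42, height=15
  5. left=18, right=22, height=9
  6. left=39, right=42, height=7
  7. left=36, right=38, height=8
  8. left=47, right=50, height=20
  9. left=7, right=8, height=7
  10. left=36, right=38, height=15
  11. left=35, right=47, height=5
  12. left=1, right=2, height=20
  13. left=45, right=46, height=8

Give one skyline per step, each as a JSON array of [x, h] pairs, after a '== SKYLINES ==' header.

== SKYLINES ==
[[39,8],[47,0]]
[[34,7],[39,8],[47,0]]
[[34,7],[39,15],[47,0]]
[[34,7],[39,15],[47,0]]
[[18,9],[22,0],[34,7],[39,15],[47,0]]
[[18,9],[22,0],[34,7],[39,15],[47,0]]
[[18,9],[22,0],[34,7],[36,8],[38,7],[39,15],[47,0]]
[[18,9],[22,0],[34,7],[36,8],[38,7],[39,15],[47,20],[50,0]]
[[7,7],[8,0],[18,9],[22,0],[34,7],[36,8],[38,7],[39,15],[47,20],[50,0]]
[[7,7],[8,0],[18,9],[22,0],[34,7],[36,15],[38,7],[39,15],[47,20],[50,0]]
[[7,7],[8,0],[18,9],[22,0],[34,7],[36,15],[38,7],[39,15],[47,20],[50,0]]
[[1,20],[2,0],[7,7],[8,0],[18,9],[22,0],[34,7],[36,15],[38,7],[39,15],[47,20],[50,0]]
[[1,20],[2,0],[7,7],[8,0],[18,9],[22,0],[34,7],[36,15],[38,7],[39,15],[47,20],[50,0]]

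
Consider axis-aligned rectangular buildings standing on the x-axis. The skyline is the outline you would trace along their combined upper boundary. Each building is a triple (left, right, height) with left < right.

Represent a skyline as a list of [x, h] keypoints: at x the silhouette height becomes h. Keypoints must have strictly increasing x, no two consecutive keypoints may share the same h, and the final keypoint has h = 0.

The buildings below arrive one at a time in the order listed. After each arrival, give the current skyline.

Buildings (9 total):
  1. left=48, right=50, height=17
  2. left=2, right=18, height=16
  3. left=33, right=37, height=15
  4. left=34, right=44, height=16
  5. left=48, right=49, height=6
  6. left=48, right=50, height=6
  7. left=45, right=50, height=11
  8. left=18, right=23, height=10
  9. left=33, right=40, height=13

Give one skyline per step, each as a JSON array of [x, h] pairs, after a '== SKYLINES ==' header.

== SKYLINES ==
[[48,17],[50,0]]
[[2,16],[18,0],[48,17],[50,0]]
[[2,16],[18,0],[33,15],[37,0],[48,17],[50,0]]
[[2,16],[18,0],[33,15],[34,16],[44,0],[48,17],[50,0]]
[[2,16],[18,0],[33,15],[34,16],[44,0],[48,17],[50,0]]
[[2,16],[18,0],[33,15],[34,16],[44,0],[48,17],[50,0]]
[[2,16],[18,0],[33,15],[34,16],[44,0],[45,11],[48,17],[50,0]]
[[2,16],[18,10],[23,0],[33,15],[34,16],[44,0],[45,11],[48,17],[50,0]]
[[2,16],[18,10],[23,0],[33,15],[34,16],[44,0],[45,11],[48,17],[50,0]]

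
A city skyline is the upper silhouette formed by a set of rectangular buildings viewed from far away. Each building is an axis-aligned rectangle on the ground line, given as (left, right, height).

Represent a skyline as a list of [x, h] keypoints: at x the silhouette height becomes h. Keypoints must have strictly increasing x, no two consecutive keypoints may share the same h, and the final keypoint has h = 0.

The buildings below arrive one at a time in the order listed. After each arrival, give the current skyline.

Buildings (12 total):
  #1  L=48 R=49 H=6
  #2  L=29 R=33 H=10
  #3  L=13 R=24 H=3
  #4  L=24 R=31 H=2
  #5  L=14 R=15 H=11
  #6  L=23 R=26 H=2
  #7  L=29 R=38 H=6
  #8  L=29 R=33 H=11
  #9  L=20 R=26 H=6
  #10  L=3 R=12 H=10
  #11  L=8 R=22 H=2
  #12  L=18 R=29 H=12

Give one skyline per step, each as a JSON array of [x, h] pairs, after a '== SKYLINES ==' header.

== SKYLINES ==
[[48,6],[49,0]]
[[29,10],[33,0],[48,6],[49,0]]
[[13,3],[24,0],[29,10],[33,0],[48,6],[49,0]]
[[13,3],[24,2],[29,10],[33,0],[48,6],[49,0]]
[[13,3],[14,11],[15,3],[24,2],[29,10],[33,0],[48,6],[49,0]]
[[13,3],[14,11],[15,3],[24,2],[29,10],[33,0],[48,6],[49,0]]
[[13,3],[14,11],[15,3],[24,2],[29,10],[33,6],[38,0],[48,6],[49,0]]
[[13,3],[14,11],[15,3],[24,2],[29,11],[33,6],[38,0],[48,6],[49,0]]
[[13,3],[14,11],[15,3],[20,6],[26,2],[29,11],[33,6],[38,0],[48,6],[49,0]]
[[3,10],[12,0],[13,3],[14,11],[15,3],[20,6],[26,2],[29,11],[33,6],[38,0],[48,6],[49,0]]
[[3,10],[12,2],[13,3],[14,11],[15,3],[20,6],[26,2],[29,11],[33,6],[38,0],[48,6],[49,0]]
[[3,10],[12,2],[13,3],[14,11],[15,3],[18,12],[29,11],[33,6],[38,0],[48,6],[49,0]]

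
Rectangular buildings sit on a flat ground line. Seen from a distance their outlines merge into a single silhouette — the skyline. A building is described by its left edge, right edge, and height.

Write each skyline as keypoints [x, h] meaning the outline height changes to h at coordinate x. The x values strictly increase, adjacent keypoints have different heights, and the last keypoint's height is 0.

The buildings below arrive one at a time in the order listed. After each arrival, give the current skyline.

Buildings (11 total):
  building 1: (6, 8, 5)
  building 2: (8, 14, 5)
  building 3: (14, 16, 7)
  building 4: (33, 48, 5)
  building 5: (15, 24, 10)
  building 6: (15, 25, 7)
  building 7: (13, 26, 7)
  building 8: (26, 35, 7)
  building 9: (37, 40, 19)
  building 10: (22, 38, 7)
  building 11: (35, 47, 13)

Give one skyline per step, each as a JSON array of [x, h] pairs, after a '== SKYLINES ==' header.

== SKYLINES ==
[[6,5],[8,0]]
[[6,5],[14,0]]
[[6,5],[14,7],[16,0]]
[[6,5],[14,7],[16,0],[33,5],[48,0]]
[[6,5],[14,7],[15,10],[24,0],[33,5],[48,0]]
[[6,5],[14,7],[15,10],[24,7],[25,0],[33,5],[48,0]]
[[6,5],[13,7],[15,10],[24,7],[26,0],[33,5],[48,0]]
[[6,5],[13,7],[15,10],[24,7],[35,5],[48,0]]
[[6,5],[13,7],[15,10],[24,7],[35,5],[37,19],[40,5],[48,0]]
[[6,5],[13,7],[15,10],[24,7],[37,19],[40,5],[48,0]]
[[6,5],[13,7],[15,10],[24,7],[35,13],[37,19],[40,13],[47,5],[48,0]]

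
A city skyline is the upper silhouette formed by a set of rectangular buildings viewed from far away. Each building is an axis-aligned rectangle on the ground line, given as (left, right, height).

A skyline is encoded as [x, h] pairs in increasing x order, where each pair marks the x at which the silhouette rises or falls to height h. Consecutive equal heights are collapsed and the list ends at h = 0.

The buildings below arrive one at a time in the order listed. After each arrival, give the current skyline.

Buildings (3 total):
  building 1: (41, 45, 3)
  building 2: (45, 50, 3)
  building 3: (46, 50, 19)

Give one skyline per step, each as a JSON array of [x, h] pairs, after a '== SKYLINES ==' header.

== SKYLINES ==
[[41,3],[45,0]]
[[41,3],[50,0]]
[[41,3],[46,19],[50,0]]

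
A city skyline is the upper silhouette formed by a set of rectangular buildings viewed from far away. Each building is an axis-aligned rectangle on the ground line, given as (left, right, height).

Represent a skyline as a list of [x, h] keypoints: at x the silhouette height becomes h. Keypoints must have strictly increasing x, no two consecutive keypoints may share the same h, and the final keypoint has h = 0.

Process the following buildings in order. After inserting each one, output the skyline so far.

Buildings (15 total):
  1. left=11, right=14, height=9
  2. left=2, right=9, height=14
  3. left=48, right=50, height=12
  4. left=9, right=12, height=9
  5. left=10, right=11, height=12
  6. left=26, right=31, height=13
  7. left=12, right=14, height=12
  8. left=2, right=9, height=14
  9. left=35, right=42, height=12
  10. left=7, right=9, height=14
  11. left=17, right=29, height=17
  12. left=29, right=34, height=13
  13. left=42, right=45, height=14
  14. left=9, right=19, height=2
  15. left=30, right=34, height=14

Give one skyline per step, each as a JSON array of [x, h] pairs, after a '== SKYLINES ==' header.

== SKYLINES ==
[[11,9],[14,0]]
[[2,14],[9,0],[11,9],[14,0]]
[[2,14],[9,0],[11,9],[14,0],[48,12],[50,0]]
[[2,14],[9,9],[14,0],[48,12],[50,0]]
[[2,14],[9,9],[10,12],[11,9],[14,0],[48,12],[50,0]]
[[2,14],[9,9],[10,12],[11,9],[14,0],[26,13],[31,0],[48,12],[50,0]]
[[2,14],[9,9],[10,12],[11,9],[12,12],[14,0],[26,13],[31,0],[48,12],[50,0]]
[[2,14],[9,9],[10,12],[11,9],[12,12],[14,0],[26,13],[31,0],[48,12],[50,0]]
[[2,14],[9,9],[10,12],[11,9],[12,12],[14,0],[26,13],[31,0],[35,12],[42,0],[48,12],[50,0]]
[[2,14],[9,9],[10,12],[11,9],[12,12],[14,0],[26,13],[31,0],[35,12],[42,0],[48,12],[50,0]]
[[2,14],[9,9],[10,12],[11,9],[12,12],[14,0],[17,17],[29,13],[31,0],[35,12],[42,0],[48,12],[50,0]]
[[2,14],[9,9],[10,12],[11,9],[12,12],[14,0],[17,17],[29,13],[34,0],[35,12],[42,0],[48,12],[50,0]]
[[2,14],[9,9],[10,12],[11,9],[12,12],[14,0],[17,17],[29,13],[34,0],[35,12],[42,14],[45,0],[48,12],[50,0]]
[[2,14],[9,9],[10,12],[11,9],[12,12],[14,2],[17,17],[29,13],[34,0],[35,12],[42,14],[45,0],[48,12],[50,0]]
[[2,14],[9,9],[10,12],[11,9],[12,12],[14,2],[17,17],[29,13],[30,14],[34,0],[35,12],[42,14],[45,0],[48,12],[50,0]]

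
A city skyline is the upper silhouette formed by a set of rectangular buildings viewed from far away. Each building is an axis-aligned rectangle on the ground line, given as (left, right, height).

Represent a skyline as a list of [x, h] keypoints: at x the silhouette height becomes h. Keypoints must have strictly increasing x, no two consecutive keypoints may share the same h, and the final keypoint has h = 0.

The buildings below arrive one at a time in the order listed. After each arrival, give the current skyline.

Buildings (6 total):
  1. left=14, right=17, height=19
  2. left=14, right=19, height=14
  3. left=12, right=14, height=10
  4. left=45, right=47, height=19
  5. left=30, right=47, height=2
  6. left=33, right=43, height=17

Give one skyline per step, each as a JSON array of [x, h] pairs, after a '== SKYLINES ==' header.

== SKYLINES ==
[[14,19],[17,0]]
[[14,19],[17,14],[19,0]]
[[12,10],[14,19],[17,14],[19,0]]
[[12,10],[14,19],[17,14],[19,0],[45,19],[47,0]]
[[12,10],[14,19],[17,14],[19,0],[30,2],[45,19],[47,0]]
[[12,10],[14,19],[17,14],[19,0],[30,2],[33,17],[43,2],[45,19],[47,0]]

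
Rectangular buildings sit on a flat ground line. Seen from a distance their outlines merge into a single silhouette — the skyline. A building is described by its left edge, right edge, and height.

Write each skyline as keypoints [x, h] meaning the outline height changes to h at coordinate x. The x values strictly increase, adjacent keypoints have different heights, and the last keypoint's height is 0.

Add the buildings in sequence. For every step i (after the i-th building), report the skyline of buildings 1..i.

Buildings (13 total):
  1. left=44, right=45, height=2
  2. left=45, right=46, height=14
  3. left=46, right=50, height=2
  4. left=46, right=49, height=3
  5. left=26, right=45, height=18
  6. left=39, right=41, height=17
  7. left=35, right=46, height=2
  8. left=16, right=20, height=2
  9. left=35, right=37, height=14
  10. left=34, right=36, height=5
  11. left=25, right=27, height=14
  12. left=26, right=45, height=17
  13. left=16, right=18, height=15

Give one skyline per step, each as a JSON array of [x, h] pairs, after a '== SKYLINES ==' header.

== SKYLINES ==
[[44,2],[45,0]]
[[44,2],[45,14],[46,0]]
[[44,2],[45,14],[46,2],[50,0]]
[[44,2],[45,14],[46,3],[49,2],[50,0]]
[[26,18],[45,14],[46,3],[49,2],[50,0]]
[[26,18],[45,14],[46,3],[49,2],[50,0]]
[[26,18],[45,14],[46,3],[49,2],[50,0]]
[[16,2],[20,0],[26,18],[45,14],[46,3],[49,2],[50,0]]
[[16,2],[20,0],[26,18],[45,14],[46,3],[49,2],[50,0]]
[[16,2],[20,0],[26,18],[45,14],[46,3],[49,2],[50,0]]
[[16,2],[20,0],[25,14],[26,18],[45,14],[46,3],[49,2],[50,0]]
[[16,2],[20,0],[25,14],[26,18],[45,14],[46,3],[49,2],[50,0]]
[[16,15],[18,2],[20,0],[25,14],[26,18],[45,14],[46,3],[49,2],[50,0]]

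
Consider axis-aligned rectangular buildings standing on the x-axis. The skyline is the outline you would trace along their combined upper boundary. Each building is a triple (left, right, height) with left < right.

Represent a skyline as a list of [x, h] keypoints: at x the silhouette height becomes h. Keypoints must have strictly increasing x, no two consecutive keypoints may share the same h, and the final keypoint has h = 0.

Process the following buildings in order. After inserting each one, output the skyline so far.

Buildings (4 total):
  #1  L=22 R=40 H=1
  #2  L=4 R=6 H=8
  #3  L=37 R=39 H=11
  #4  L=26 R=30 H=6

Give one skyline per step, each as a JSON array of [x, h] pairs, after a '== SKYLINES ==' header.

== SKYLINES ==
[[22,1],[40,0]]
[[4,8],[6,0],[22,1],[40,0]]
[[4,8],[6,0],[22,1],[37,11],[39,1],[40,0]]
[[4,8],[6,0],[22,1],[26,6],[30,1],[37,11],[39,1],[40,0]]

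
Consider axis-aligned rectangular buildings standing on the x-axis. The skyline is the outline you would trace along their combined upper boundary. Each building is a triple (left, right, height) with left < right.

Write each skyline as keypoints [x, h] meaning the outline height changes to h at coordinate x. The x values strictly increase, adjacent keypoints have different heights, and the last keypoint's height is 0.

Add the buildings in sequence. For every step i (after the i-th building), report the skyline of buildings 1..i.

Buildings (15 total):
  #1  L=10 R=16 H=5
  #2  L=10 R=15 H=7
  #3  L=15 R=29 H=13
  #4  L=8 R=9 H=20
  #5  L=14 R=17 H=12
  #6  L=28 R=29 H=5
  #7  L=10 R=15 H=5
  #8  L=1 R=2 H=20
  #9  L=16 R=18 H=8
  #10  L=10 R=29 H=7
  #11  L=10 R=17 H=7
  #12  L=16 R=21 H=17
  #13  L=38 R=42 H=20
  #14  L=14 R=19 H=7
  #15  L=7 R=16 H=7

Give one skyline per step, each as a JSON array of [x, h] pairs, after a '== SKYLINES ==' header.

== SKYLINES ==
[[10,5],[16,0]]
[[10,7],[15,5],[16,0]]
[[10,7],[15,13],[29,0]]
[[8,20],[9,0],[10,7],[15,13],[29,0]]
[[8,20],[9,0],[10,7],[14,12],[15,13],[29,0]]
[[8,20],[9,0],[10,7],[14,12],[15,13],[29,0]]
[[8,20],[9,0],[10,7],[14,12],[15,13],[29,0]]
[[1,20],[2,0],[8,20],[9,0],[10,7],[14,12],[15,13],[29,0]]
[[1,20],[2,0],[8,20],[9,0],[10,7],[14,12],[15,13],[29,0]]
[[1,20],[2,0],[8,20],[9,0],[10,7],[14,12],[15,13],[29,0]]
[[1,20],[2,0],[8,20],[9,0],[10,7],[14,12],[15,13],[29,0]]
[[1,20],[2,0],[8,20],[9,0],[10,7],[14,12],[15,13],[16,17],[21,13],[29,0]]
[[1,20],[2,0],[8,20],[9,0],[10,7],[14,12],[15,13],[16,17],[21,13],[29,0],[38,20],[42,0]]
[[1,20],[2,0],[8,20],[9,0],[10,7],[14,12],[15,13],[16,17],[21,13],[29,0],[38,20],[42,0]]
[[1,20],[2,0],[7,7],[8,20],[9,7],[14,12],[15,13],[16,17],[21,13],[29,0],[38,20],[42,0]]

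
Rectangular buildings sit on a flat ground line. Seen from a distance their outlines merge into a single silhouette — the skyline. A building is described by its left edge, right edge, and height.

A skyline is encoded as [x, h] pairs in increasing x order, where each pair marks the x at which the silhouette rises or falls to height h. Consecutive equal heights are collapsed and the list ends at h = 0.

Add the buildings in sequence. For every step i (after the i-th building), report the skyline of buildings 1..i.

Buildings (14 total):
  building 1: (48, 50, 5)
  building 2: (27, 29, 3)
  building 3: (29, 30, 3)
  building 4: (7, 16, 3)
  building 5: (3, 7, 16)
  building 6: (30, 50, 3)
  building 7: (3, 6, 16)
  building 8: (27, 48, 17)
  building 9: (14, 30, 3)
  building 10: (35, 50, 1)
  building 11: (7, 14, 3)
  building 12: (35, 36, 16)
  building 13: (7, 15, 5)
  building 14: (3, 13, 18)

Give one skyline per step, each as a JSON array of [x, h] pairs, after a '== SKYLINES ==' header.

== SKYLINES ==
[[48,5],[50,0]]
[[27,3],[29,0],[48,5],[50,0]]
[[27,3],[30,0],[48,5],[50,0]]
[[7,3],[16,0],[27,3],[30,0],[48,5],[50,0]]
[[3,16],[7,3],[16,0],[27,3],[30,0],[48,5],[50,0]]
[[3,16],[7,3],[16,0],[27,3],[48,5],[50,0]]
[[3,16],[7,3],[16,0],[27,3],[48,5],[50,0]]
[[3,16],[7,3],[16,0],[27,17],[48,5],[50,0]]
[[3,16],[7,3],[27,17],[48,5],[50,0]]
[[3,16],[7,3],[27,17],[48,5],[50,0]]
[[3,16],[7,3],[27,17],[48,5],[50,0]]
[[3,16],[7,3],[27,17],[48,5],[50,0]]
[[3,16],[7,5],[15,3],[27,17],[48,5],[50,0]]
[[3,18],[13,5],[15,3],[27,17],[48,5],[50,0]]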